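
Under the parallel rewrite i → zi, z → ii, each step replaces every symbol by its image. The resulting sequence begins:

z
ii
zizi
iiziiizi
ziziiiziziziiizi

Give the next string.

Rewriting the 16 symbols of ziziiiziziziiizi one by one yields ii zi ii zi zi zi ii zi ii zi ii zi zi zi ii zi; concatenated:

iiziiiziziziiiziiiziiiziziziiizi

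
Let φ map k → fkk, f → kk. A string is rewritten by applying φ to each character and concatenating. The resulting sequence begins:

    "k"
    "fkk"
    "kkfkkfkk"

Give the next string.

fkkfkkkkfkkfkkkkfkkfkk

Apply φ to kkfkkfkk symbol by symbol: k→fkk, k→fkk, f→kk, k→fkk, k→fkk, f→kk, k→fkk, k→fkk; joined: fkk fkk kk fkk fkk kk fkk fkk.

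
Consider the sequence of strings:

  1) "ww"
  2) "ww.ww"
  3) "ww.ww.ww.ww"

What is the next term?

ww.ww.ww.ww.ww.ww.ww.ww

Each string is two copies of the previous one joined by '.'.
So the next term is two copies of ww.ww.ww.ww with '.' between the halves.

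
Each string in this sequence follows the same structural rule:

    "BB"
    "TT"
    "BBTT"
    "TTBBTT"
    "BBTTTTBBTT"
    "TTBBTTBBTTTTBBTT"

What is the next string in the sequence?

BBTTTTBBTTTTBBTTBBTTTTBBTT

This is a Fibonacci-style word recurrence s(k) = s(k−2)·s(k−1): e.g. BB·TT = BBTT.
Continuing: BBTTTTBBTT · TTBBTTBBTTTTBBTT gives term 7.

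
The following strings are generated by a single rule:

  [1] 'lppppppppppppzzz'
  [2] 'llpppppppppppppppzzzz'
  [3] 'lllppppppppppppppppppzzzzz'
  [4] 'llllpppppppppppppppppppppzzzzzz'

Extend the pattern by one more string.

lllllppppppppppppppppppppppppzzzzzzz

Reading off run lengths: l runs 1, 2, 3, 4; p runs 12, 15, 18, 21; z runs 3, 4, 5, 6 — each is linear in n, where the shown terms are n = 3, 4, 5, 6.
Setting n = 7 gives 5, 24, 7 characters in each block.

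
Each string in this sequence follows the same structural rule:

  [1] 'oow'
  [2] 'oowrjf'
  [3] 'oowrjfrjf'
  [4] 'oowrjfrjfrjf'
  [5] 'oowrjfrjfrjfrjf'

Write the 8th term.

oowrjfrjfrjfrjfrjfrjfrjf

The strings grow by a fixed suffix rjf each time.
From oowrjfrjfrjfrjf, 3 further steps: oowrjfrjfrjfrjf → oowrjfrjfrjfrjfrjf → oowrjfrjfrjfrjfrjfrjf → (answer).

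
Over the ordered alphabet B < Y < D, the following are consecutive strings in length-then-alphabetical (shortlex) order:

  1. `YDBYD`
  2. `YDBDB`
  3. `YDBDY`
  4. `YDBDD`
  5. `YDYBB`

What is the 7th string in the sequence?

Stepping forward 2 times from YDYBB: YDYBB → YDYBY, then the target.

YDYBD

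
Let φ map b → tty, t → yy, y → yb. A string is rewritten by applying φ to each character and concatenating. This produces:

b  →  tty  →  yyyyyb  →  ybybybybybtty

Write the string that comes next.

ybttyybttyybttyybttyybttyyyyyyb

Replace each of the 13 characters of ybybybybybtty in place — yb tty yb tty yb tty yb tty yb tty yy yy yb — and concatenate.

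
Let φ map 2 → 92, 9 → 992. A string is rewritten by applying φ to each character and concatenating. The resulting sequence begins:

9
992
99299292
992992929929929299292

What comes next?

φ(992992929929929299292) expands symbol-by-symbol to 992 992 92 992 992 92 992 92 992 992 92 992 992 92 992 92 992 992 92 992 92; joining the 21 pieces gives the next term.

9929929299299292992929929929299299292992929929929299292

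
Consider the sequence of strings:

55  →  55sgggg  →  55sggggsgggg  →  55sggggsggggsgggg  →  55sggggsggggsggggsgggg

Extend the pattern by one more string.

Each term is the previous one with sgggg appended.
Applying this once more to 55sggggsggggsggggsgggg:

55sggggsggggsggggsggggsgggg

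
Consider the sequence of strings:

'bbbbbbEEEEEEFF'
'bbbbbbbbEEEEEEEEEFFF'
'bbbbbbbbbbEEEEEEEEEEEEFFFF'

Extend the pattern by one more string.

Term n consists of 2n+2 b's, followed by 3n E's, followed by n F's, where the shown terms are n = 2, 3, 4.
For the next term, n = 5, so the run lengths are 12, 15, 5.

bbbbbbbbbbbbEEEEEEEEEEEEEEEFFFFF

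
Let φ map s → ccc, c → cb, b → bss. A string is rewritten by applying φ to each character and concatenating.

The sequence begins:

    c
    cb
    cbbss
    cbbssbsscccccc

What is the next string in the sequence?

Applying the rule to each of the 14 symbols of cbbssbsscccccc gives the pieces cb bss bss ccc ccc bss ccc ccc cb cb cb cb cb cb, which concatenate to the answer.

cbbssbssccccccbsscccccccbcbcbcbcbcb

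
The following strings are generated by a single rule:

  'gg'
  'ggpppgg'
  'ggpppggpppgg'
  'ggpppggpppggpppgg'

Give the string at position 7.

The strings grow by a fixed prefix ggppp each time.
From ggpppggpppggpppgg, 3 further steps: ggpppggpppggpppgg → ggpppggpppggpppggpppgg → ggpppggpppggpppggpppggpppgg → (answer).

ggpppggpppggpppggpppggpppggpppgg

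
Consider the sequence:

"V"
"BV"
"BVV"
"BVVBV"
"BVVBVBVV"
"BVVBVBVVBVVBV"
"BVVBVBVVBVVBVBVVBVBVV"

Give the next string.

BVVBVBVVBVVBVBVVBVBVVBVVBVBVVBVVBV

From term 3 onward, concatenate the last term with the second-to-last: BV·V = BVV, BVV·BV = BVVBV, …
So term 8 is BVVBVBVVBVVBVBVVBVBVV·BVVBVBVVBVVBV.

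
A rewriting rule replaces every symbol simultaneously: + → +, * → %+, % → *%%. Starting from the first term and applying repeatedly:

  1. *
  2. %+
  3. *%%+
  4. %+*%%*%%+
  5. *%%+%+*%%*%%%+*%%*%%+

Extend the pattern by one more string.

Applying the rule to each of the 21 symbols of *%%+%+*%%*%%%+*%%*%%+ gives the pieces %+ *%% *%% + *%% + %+ *%% *%% %+ *%% *%% *%% + %+ *%% *%% %+ *%% *%% +, which concatenate to the answer.

%+*%%*%%+*%%+%+*%%*%%%+*%%*%%*%%+%+*%%*%%%+*%%*%%+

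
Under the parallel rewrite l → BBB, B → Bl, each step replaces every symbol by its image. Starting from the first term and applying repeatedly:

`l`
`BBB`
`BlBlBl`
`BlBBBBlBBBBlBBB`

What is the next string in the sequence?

Replace each of the 15 characters of BlBBBBlBBBBlBBB in place — Bl BBB Bl Bl Bl Bl BBB Bl Bl Bl Bl BBB Bl Bl Bl — and concatenate.

BlBBBBlBlBlBlBBBBlBlBlBlBBBBlBlBl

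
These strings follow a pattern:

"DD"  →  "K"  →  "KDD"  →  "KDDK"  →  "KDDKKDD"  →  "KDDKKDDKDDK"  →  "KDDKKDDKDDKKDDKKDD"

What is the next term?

KDDKKDDKDDKKDDKKDDKDDKKDDKDDK

Each term (from the third on) is the previous term followed by the one before it: term 3 = K·DD = KDD.
So term 8 is KDDKKDDKDDKKDDKKDD·KDDKKDDKDDK.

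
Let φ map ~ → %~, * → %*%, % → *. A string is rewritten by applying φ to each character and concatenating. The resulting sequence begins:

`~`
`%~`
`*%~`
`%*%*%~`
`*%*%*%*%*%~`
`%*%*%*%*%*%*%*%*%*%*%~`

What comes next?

Rewriting the 22 symbols of %*%*%*%*%*%*%*%*%*%*%~ one by one yields * %*% * %*% * %*% * %*% * %*% * %*% * %*% * %*% * %*% * %*% * %~; concatenated:

*%*%*%*%*%*%*%*%*%*%*%*%*%*%*%*%*%*%*%*%*%~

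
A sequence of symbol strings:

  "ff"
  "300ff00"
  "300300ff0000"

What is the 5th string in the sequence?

Each term wraps the previous one in 300 on the left and 00 on the right.
From 300300ff0000, 2 further steps: 300300ff0000 → 300300300ff000000 → (answer).

300300300300ff00000000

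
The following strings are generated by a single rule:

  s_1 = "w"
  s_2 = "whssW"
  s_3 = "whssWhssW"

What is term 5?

whssWhssWhssWhssW

The strings grow by a fixed suffix hssW each time.
From whssWhssW, 2 further steps: whssWhssW → whssWhssWhssW → (answer).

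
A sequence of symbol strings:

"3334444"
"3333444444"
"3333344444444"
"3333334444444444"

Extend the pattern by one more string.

3333333444444444444

Each string has the form 3^{n+1} 4^{2n}, where the shown terms are n = 2, 3, 4, 5.
Setting n = 6 gives 7, 12 characters in each block.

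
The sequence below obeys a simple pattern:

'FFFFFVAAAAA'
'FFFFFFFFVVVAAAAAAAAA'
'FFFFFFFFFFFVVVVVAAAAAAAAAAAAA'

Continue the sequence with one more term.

FFFFFFFFFFFFFFVVVVVVVAAAAAAAAAAAAAAAAA

Each string has the form F^{3n+2} V^{2n-1} A^{4n+1} (n = 1, 2, …).
At n = 4 the blocks have lengths 14, 7, 17.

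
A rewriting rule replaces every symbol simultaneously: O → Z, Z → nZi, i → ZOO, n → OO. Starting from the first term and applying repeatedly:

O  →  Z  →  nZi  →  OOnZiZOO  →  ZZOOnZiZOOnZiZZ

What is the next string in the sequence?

nZinZiZZOOnZiZOOnZiZZOOnZiZOOnZinZi

φ(ZZOOnZiZOOnZiZZ) expands symbol-by-symbol to nZi nZi Z Z OO nZi ZOO nZi Z Z OO nZi ZOO nZi nZi; joining the 15 pieces gives the next term.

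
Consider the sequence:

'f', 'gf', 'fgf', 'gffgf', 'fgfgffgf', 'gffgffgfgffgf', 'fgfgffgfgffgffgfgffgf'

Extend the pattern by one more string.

From term 3 onward, concatenate the second-to-last term with the last: f·gf = fgf, gf·fgf = gffgf, …
Continuing: gffgffgfgffgf · fgfgffgfgffgffgfgffgf gives term 8.

gffgffgfgffgffgfgffgfgffgffgfgffgf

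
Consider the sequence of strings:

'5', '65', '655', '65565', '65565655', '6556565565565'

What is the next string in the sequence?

This is a Fibonacci-style word recurrence s(k) = s(k−1)·s(k−2): e.g. 65·5 = 655.
So term 7 is 6556565565565·65565655.

655656556556565565655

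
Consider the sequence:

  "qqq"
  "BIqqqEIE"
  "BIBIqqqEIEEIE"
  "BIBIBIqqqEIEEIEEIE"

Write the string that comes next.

Every step adds BI to the front and EIE to the end of the previous string.
Applying this once more to BIBIBIqqqEIEEIEEIE:

BIBIBIBIqqqEIEEIEEIEEIE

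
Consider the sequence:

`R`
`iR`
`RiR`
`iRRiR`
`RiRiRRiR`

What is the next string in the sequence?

Each term (from the third on) is the two preceding terms concatenated in order: term 3 = R·iR = RiR.
The next term joins iRRiR and RiRiRRiR.

iRRiRRiRiRRiR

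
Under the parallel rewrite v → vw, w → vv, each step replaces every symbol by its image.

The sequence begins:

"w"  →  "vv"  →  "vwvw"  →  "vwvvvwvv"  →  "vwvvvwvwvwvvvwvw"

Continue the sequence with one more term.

φ(vwvvvwvwvwvvvwvw) expands symbol-by-symbol to vw vv vw vw vw vv vw vv vw vv vw vw vw vv vw vv; joining the 16 pieces gives the next term.

vwvvvwvwvwvvvwvvvwvvvwvwvwvvvwvv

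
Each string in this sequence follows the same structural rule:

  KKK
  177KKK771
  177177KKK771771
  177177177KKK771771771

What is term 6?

s(k+1) = 177·s(k)·771, so each term gains 177 as a prefix and 771 as a suffix.
From 177177177KKK771771771, 2 further steps: 177177177KKK771771771 → 177177177177KKK771771771771 → (answer).

177177177177177KKK771771771771771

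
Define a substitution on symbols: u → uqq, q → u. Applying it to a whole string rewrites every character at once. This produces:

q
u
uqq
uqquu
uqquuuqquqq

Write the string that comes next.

Expanding uqquuuqquqq: u→uqq, q→u, q→u, u→uqq, u→uqq, u→uqq, q→u, q→u, u→uqq, q→u, q→u. Concatenated: uqq u u uqq uqq uqq u u uqq u u.

uqquuuqquqquqquuuqquu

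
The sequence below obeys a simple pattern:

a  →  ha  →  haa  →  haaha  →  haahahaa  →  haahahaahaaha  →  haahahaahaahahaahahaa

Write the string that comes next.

This is a Fibonacci-style word recurrence s(k) = s(k−1)·s(k−2): e.g. ha·a = haa.
Continuing: haahahaahaahahaahahaa · haahahaahaaha gives term 8.

haahahaahaahahaahahaahaahahaahaaha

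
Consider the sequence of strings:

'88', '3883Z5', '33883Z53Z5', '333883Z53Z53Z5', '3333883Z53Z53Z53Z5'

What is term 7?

Each term wraps the previous one in 3 on the left and 3Z5 on the right.
From 3333883Z53Z53Z53Z5, 2 further steps: 3333883Z53Z53Z53Z5 → 33333883Z53Z53Z53Z53Z5 → (answer).

333333883Z53Z53Z53Z53Z53Z5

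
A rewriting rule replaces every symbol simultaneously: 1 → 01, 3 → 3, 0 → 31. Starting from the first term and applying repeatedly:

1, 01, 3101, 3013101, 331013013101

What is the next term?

Apply φ to 331013013101 symbol by symbol: 3→3, 3→3, 1→01, 0→31, 1→01, 3→3, 0→31, 1→01, 3→3, 1→01, 0→31, 1→01; joined: 3 3 01 31 01 3 31 01 3 01 31 01.

33013101331013013101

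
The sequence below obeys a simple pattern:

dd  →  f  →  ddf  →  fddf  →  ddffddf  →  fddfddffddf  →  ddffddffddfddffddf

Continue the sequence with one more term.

fddfddffddfddffddffddfddffddf

This is a Fibonacci-style word recurrence s(k) = s(k−2)·s(k−1): e.g. dd·f = ddf.
So term 8 is fddfddffddf·ddffddffddfddffddf.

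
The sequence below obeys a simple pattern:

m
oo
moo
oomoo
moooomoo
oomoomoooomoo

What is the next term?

From term 3 onward, concatenate the second-to-last term with the last: m·oo = moo, oo·moo = oomoo, …
Continuing: moooomoo · oomoomoooomoo gives term 7.

moooomoooomoomoooomoo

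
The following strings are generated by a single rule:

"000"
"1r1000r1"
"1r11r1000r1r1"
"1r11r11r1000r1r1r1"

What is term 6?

1r11r11r11r11r1000r1r1r1r1r1

s(k+1) = 1r1·s(k)·r1, so each term gains 1r1 as a prefix and r1 as a suffix.
From 1r11r11r1000r1r1r1, 2 further steps: 1r11r11r1000r1r1r1 → 1r11r11r11r1000r1r1r1r1 → (answer).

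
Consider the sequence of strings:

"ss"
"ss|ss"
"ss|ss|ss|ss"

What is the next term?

Each string is two copies of the previous one joined by '|'.
Doubling ss|ss|ss|ss with '|' between the halves:

ss|ss|ss|ss|ss|ss|ss|ss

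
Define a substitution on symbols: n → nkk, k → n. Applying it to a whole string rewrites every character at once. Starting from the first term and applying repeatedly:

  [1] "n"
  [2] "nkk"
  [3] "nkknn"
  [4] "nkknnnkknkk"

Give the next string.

nkknnnkknkknkknnnkknn

Apply φ to nkknnnkknkk symbol by symbol: n→nkk, k→n, k→n, n→nkk, n→nkk, n→nkk, k→n, k→n, n→nkk, k→n, k→n; joined: nkk n n nkk nkk nkk n n nkk n n.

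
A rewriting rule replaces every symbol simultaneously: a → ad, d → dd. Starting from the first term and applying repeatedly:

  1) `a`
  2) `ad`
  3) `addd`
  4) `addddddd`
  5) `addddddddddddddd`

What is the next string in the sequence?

addddddddddddddddddddddddddddddd

Replace each of the 16 characters of addddddddddddddd in place — ad dd dd dd dd dd dd dd dd dd dd dd dd dd dd dd — and concatenate.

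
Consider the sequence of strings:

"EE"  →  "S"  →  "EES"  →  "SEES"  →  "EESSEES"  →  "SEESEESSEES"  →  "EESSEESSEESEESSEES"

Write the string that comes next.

Each term (from the third on) is the two preceding terms concatenated in order: term 3 = EE·S = EES.
Continuing: SEESEESSEES · EESSEESSEESEESSEES gives term 8.

SEESEESSEESEESSEESSEESEESSEES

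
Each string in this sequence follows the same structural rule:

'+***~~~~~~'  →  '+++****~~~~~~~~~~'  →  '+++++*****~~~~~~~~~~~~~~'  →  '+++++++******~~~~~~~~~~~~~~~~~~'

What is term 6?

+++++++++++********~~~~~~~~~~~~~~~~~~~~~~~~~~

Term n consists of 2n-1 +'s, followed by n+2 *'s, followed by 4n+2 ~'s (n = 1, 2, …).
At n = 6 the blocks have lengths 11, 8, 26.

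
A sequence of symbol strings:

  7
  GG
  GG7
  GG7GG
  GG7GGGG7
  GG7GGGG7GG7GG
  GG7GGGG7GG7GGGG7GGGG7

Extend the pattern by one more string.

From term 3 onward, concatenate the last term with the second-to-last: GG·7 = GG7, GG7·GG = GG7GG, …
The next term joins GG7GGGG7GG7GGGG7GGGG7 and GG7GGGG7GG7GG.

GG7GGGG7GG7GGGG7GGGG7GG7GGGG7GG7GG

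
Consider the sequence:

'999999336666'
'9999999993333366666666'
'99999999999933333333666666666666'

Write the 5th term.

Reading off run lengths: 9 runs 6, 9, 12; 3 runs 2, 5, 8; 6 runs 4, 8, 12 — each is linear in n (n = 1, 2, …).
Setting n = 5 gives 18, 14, 20 characters in each block.

9999999999999999993333333333333366666666666666666666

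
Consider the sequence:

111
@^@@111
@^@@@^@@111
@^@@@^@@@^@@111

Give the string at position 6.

Each term is the previous one with @^@@ prepended.
From @^@@@^@@@^@@111, 2 further steps: @^@@@^@@@^@@111 → @^@@@^@@@^@@@^@@111 → (answer).

@^@@@^@@@^@@@^@@@^@@111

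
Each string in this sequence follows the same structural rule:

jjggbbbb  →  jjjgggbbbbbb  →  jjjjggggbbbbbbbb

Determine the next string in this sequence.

Reading off run lengths: j runs 2, 3, 4; g runs 2, 3, 4; b runs 4, 6, 8 — each is linear in n, where the shown terms are n = 2, 3, 4.
Setting n = 5 gives 5, 5, 10 characters in each block.

jjjjjgggggbbbbbbbbbb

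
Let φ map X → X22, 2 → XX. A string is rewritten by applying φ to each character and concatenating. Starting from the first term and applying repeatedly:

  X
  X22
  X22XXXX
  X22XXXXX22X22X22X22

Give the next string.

Rewriting the 19 symbols of X22XXXXX22X22X22X22 one by one yields X22 XX XX X22 X22 X22 X22 X22 XX XX X22 XX XX X22 XX XX X22 XX XX; concatenated:

X22XXXXX22X22X22X22X22XXXXX22XXXXX22XXXXX22XXXX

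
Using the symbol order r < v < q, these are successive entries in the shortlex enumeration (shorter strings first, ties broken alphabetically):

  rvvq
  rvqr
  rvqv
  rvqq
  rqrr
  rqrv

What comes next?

rqrq

Treat rqrv as a base-3 numeral over the given alphabet and add one, carrying through any trailing q's.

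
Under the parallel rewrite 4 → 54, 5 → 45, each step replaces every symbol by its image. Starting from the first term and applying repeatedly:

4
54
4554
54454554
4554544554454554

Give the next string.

φ(4554544554454554) expands symbol-by-symbol to 54 45 45 54 45 54 54 45 45 54 54 45 54 45 45 54; joining the 16 pieces gives the next term.

54454554455454454554544554454554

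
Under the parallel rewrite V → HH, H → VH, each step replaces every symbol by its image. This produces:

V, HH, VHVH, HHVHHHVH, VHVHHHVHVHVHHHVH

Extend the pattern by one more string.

HHVHHHVHVHVHHHVHHHVHHHVHVHVHHHVH

φ(VHVHHHVHVHVHHHVH) expands symbol-by-symbol to HH VH HH VH VH VH HH VH HH VH HH VH VH VH HH VH; joining the 16 pieces gives the next term.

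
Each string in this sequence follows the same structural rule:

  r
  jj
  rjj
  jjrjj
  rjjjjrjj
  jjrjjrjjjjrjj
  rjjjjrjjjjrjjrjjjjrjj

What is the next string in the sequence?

jjrjjrjjjjrjjrjjjjrjjjjrjjrjjjjrjj

Each term (from the third on) is the two preceding terms concatenated in order: term 3 = r·jj = rjj.
So term 8 is jjrjjrjjjjrjj·rjjjjrjjjjrjjrjjjjrjj.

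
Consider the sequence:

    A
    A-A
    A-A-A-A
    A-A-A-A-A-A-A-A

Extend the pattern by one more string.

A-A-A-A-A-A-A-A-A-A-A-A-A-A-A-A

s(k+1) = s(k)·-·s(k) — each term doubles the last with '-' between the halves.
One more doubling of A-A-A-A-A-A-A-A gives the answer.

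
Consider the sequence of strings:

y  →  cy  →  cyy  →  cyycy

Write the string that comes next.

cyycycyy

Each term (from the third on) is the previous term followed by the one before it: term 3 = cy·y = cyy.
The next term joins cyycy and cyy.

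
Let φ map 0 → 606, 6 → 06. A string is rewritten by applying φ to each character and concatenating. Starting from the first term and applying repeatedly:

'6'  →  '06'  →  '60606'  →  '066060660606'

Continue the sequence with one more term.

60606066060660606066060660606

Rewriting each symbol of 066060660606: 0→606, 6→06, 6→06, 0→606, 6→06, 0→606, 6→06, 6→06, 0→606, 6→06, 0→606, 6→06, which concatenates to 606 06 06 606 06 606 06 06 606 06 606 06.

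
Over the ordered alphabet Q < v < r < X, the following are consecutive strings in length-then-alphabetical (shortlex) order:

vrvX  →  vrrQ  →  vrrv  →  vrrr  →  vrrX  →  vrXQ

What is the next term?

vrXv

The successor of vrXQ increments the rightmost position that isn't already X and resets every position after it to Q.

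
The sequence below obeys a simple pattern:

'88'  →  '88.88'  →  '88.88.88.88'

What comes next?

88.88.88.88.88.88.88.88

s(k+1) = s(k)·.·s(k) — each term doubles the last with '.' between the halves.
One more doubling of 88.88.88.88 gives the answer.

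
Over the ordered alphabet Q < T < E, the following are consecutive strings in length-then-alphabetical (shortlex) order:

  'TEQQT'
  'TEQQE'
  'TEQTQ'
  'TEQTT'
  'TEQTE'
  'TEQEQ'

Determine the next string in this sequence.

Find the rightmost character of TEQEQ below E, bump it to the next letter, and reset everything to its right to Q.

TEQET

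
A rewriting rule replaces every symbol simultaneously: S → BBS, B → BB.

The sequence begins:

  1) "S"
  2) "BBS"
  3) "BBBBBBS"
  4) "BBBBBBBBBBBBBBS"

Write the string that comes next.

BBBBBBBBBBBBBBBBBBBBBBBBBBBBBBS

Applying the rule to each of the 15 symbols of BBBBBBBBBBBBBBS gives the pieces BB BB BB BB BB BB BB BB BB BB BB BB BB BB BBS, which concatenate to the answer.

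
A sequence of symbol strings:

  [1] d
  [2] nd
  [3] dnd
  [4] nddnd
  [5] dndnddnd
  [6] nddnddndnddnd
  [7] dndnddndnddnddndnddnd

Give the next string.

nddnddndnddnddndnddndnddnddndnddnd

From term 3 onward, concatenate the second-to-last term with the last: d·nd = dnd, nd·dnd = nddnd, …
So term 8 is nddnddndnddnd·dndnddndnddnddndnddnd.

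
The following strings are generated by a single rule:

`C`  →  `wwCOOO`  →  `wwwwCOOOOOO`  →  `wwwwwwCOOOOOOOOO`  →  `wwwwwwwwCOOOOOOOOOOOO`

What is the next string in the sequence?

Each term wraps the previous one in ww on the left and OOO on the right.
Applying this once more to wwwwwwwwCOOOOOOOOOOOO:

wwwwwwwwwwCOOOOOOOOOOOOOOO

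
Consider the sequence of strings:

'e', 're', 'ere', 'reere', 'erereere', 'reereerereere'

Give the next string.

This is a Fibonacci-style word recurrence s(k) = s(k−2)·s(k−1): e.g. e·re = ere.
The next term joins erereere and reereerereere.

erereerereereerereere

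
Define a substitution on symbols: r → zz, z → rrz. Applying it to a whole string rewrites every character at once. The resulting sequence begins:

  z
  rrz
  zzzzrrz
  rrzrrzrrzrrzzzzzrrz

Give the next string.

Rewriting the 19 symbols of rrzrrzrrzrrzzzzzrrz one by one yields zz zz rrz zz zz rrz zz zz rrz zz zz rrz rrz rrz rrz rrz zz zz rrz; concatenated:

zzzzrrzzzzzrrzzzzzrrzzzzzrrzrrzrrzrrzrrzzzzzrrz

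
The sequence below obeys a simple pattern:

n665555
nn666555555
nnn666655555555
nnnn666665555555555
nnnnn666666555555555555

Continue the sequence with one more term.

nnnnnn666666655555555555555

The n-th term is n-1 n's then n 6's then 2n 5's, where the shown terms are n = 2, 3, 4, 5, 6.
For the next term, n = 7, so the run lengths are 6, 7, 14.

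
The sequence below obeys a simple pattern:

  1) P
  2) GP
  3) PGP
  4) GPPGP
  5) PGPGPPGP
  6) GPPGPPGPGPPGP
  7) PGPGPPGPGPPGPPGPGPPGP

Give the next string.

GPPGPPGPGPPGPPGPGPPGPGPPGPPGPGPPGP

From term 3 onward, concatenate the second-to-last term with the last: P·GP = PGP, GP·PGP = GPPGP, …
Continuing: GPPGPPGPGPPGP · PGPGPPGPGPPGPPGPGPPGP gives term 8.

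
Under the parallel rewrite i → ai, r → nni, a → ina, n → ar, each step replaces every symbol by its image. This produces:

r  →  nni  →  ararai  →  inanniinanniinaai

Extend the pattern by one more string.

aiarinaararaiaiarinaararaiaiarinainaai

Replace each of the 17 characters of inanniinanniinaai in place — ai ar ina ar ar ai ai ar ina ar ar ai ai ar ina ina ai — and concatenate.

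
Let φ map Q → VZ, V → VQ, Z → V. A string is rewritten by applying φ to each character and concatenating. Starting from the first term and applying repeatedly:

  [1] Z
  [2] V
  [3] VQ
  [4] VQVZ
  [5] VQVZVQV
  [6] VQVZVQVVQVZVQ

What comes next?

VQVZVQVVQVZVQVQVZVQVVQVZ

φ(VQVZVQVVQVZVQ) expands symbol-by-symbol to VQ VZ VQ V VQ VZ VQ VQ VZ VQ V VQ VZ; joining the 13 pieces gives the next term.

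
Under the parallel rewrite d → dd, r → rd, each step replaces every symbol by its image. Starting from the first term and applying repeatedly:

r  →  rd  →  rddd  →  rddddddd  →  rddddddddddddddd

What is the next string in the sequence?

rddddddddddddddddddddddddddddddd

Applying the rule to each of the 16 symbols of rddddddddddddddd gives the pieces rd dd dd dd dd dd dd dd dd dd dd dd dd dd dd dd, which concatenate to the answer.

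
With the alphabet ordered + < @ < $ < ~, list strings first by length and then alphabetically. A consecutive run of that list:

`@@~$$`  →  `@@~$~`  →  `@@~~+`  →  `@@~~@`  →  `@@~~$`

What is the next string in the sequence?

The successor of @@~~$ increments the rightmost position that isn't already ~ and resets every position after it to +.

@@~~~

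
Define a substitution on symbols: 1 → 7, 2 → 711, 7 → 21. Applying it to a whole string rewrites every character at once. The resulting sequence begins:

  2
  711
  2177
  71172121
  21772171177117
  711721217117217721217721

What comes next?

Rewriting the 24 symbols of 711721217117217721217721 one by one yields 21 7 7 21 711 7 711 7 21 7 7 21 711 7 21 21 711 7 711 7 21 21 711 7; concatenated:

21772171177117217721711721217117711721217117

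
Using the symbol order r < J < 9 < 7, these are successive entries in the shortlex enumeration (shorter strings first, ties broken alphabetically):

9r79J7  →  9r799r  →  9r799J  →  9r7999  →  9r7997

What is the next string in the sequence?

9r797r

Treat 9r7997 as a base-4 numeral over the given alphabet and add one, carrying through any trailing 7's.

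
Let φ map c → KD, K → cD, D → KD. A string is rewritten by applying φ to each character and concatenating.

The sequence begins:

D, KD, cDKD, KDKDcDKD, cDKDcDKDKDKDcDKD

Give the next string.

φ(cDKDcDKDKDKDcDKD) expands symbol-by-symbol to KD KD cD KD KD KD cD KD cD KD cD KD KD KD cD KD; joining the 16 pieces gives the next term.

KDKDcDKDKDKDcDKDcDKDcDKDKDKDcDKD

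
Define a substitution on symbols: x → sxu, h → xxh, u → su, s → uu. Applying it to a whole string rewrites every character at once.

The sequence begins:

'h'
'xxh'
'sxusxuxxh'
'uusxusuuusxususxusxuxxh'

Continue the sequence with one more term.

susuuusxusuuusususuuusxusuuusuuusxusuuusxususxusxuxxh

Replace each of the 23 characters of uusxusuuusxususxusxuxxh in place — su su uu sxu su uu su su su uu sxu su uu su uu sxu su uu sxu su sxu sxu xxh — and concatenate.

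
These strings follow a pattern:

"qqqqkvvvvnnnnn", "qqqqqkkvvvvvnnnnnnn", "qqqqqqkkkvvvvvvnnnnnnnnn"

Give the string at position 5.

Each string has the form q^{n+2} k^{n-1} v^{n+2} n^{2n+1}, where the shown terms are n = 2, 3, 4.
For term 5, n = 6, so the run lengths are 8, 5, 8, 13.

qqqqqqqqkkkkkvvvvvvvvnnnnnnnnnnnnn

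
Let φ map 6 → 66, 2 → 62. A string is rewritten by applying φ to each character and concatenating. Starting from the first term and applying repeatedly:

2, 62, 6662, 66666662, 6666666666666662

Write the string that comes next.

Rewriting the 16 symbols of 6666666666666662 one by one yields 66 66 66 66 66 66 66 66 66 66 66 66 66 66 66 62; concatenated:

66666666666666666666666666666662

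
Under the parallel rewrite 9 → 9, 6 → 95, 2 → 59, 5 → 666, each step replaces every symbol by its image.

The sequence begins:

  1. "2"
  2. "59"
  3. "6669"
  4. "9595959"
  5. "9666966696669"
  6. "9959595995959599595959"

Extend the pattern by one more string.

Rewriting the 22 symbols of 9959595995959599595959 one by one yields 9 9 666 9 666 9 666 9 9 666 9 666 9 666 9 9 666 9 666 9 666 9; concatenated:

9966696669666996669666966699666966696669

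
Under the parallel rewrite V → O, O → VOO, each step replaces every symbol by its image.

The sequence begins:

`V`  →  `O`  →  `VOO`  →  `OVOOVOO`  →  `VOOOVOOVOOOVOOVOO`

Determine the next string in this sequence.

Replace each of the 17 characters of VOOOVOOVOOOVOOVOO in place — O VOO VOO VOO O VOO VOO O VOO VOO VOO O VOO VOO O VOO VOO — and concatenate.

OVOOVOOVOOOVOOVOOOVOOVOOVOOOVOOVOOOVOOVOO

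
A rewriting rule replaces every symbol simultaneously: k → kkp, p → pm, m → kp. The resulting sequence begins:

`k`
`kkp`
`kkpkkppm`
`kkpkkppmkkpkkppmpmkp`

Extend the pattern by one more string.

φ(kkpkkppmkkpkkppmpmkp) expands symbol-by-symbol to kkp kkp pm kkp kkp pm pm kp kkp kkp pm kkp kkp pm pm kp pm kp kkp pm; joining the 20 pieces gives the next term.

kkpkkppmkkpkkppmpmkpkkpkkppmkkpkkppmpmkppmkpkkppm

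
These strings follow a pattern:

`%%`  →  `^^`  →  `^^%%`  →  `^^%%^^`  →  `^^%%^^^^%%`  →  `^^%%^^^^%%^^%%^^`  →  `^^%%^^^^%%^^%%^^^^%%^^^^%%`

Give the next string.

^^%%^^^^%%^^%%^^^^%%^^^^%%^^%%^^^^%%^^%%^^

From term 3 onward, concatenate the last term with the second-to-last: ^^·%% = ^^%%, ^^%%·^^ = ^^%%^^, …
So term 8 is ^^%%^^^^%%^^%%^^^^%%^^^^%%·^^%%^^^^%%^^%%^^.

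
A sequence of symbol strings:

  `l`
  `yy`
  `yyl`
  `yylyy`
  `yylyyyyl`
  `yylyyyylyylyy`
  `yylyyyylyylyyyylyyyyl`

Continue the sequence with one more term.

yylyyyylyylyyyylyyyylyylyyyylyylyy

From term 3 onward, concatenate the last term with the second-to-last: yy·l = yyl, yyl·yy = yylyy, …
The next term joins yylyyyylyylyyyylyyyyl and yylyyyylyylyy.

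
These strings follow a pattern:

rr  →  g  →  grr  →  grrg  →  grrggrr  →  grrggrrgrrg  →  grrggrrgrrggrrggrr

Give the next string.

This is a Fibonacci-style word recurrence s(k) = s(k−1)·s(k−2): e.g. g·rr = grr.
Continuing: grrggrrgrrggrrggrr · grrggrrgrrg gives term 8.

grrggrrgrrggrrggrrgrrggrrgrrg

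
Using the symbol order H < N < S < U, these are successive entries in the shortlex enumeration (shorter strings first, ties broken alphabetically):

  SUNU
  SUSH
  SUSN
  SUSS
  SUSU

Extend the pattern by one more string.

SUUH

Find the rightmost character of SUSU below U, bump it to the next letter, and reset everything to its right to H.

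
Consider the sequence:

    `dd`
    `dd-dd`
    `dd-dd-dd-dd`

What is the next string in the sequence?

s(k+1) = s(k)·-·s(k) — each term doubles the last with '-' between the halves.
So the next term is two copies of dd-dd-dd-dd with '-' between the halves.

dd-dd-dd-dd-dd-dd-dd-dd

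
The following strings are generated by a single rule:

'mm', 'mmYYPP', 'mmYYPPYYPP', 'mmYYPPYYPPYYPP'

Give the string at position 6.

mmYYPPYYPPYYPPYYPPYYPP

Every step adds YYPP to the end: s(k+1) = s(k)·YYPP.
From mmYYPPYYPPYYPP, 2 further steps: mmYYPPYYPPYYPP → mmYYPPYYPPYYPPYYPP → (answer).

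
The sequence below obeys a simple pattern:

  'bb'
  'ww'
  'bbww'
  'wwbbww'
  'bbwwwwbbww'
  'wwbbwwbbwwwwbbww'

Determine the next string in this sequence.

bbwwwwbbwwwwbbwwbbwwwwbbww

This is a Fibonacci-style word recurrence s(k) = s(k−2)·s(k−1): e.g. bb·ww = bbww.
The next term joins bbwwwwbbww and wwbbwwbbwwwwbbww.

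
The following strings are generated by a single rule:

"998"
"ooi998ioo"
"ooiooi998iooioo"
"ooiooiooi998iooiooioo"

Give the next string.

Each term wraps the previous one in ooi on the left and ioo on the right.
Applying this once more to ooiooiooi998iooiooioo:

ooiooiooiooi998iooiooiooioo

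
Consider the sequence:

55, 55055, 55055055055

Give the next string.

55055055055055055055055

s(k+1) = s(k)·0·s(k) — each term doubles the last with '0' between the halves.
One more doubling of 55055055055 gives the answer.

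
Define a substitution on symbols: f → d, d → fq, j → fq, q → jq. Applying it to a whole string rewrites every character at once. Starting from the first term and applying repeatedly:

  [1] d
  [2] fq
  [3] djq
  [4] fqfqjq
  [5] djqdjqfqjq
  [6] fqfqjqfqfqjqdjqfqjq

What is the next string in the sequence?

Applying the rule to each of the 19 symbols of fqfqjqfqfqjqdjqfqjq gives the pieces d jq d jq fq jq d jq d jq fq jq fq fq jq d jq fq jq, which concatenate to the answer.

djqdjqfqjqdjqdjqfqjqfqfqjqdjqfqjq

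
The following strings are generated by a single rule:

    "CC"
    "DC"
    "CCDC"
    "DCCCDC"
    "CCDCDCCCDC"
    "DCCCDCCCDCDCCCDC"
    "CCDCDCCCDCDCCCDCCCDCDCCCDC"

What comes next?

DCCCDCCCDCDCCCDCCCDCDCCCDCDCCCDCCCDCDCCCDC

Each term (from the third on) is the two preceding terms concatenated in order: term 3 = CC·DC = CCDC.
Continuing: DCCCDCCCDCDCCCDC · CCDCDCCCDCDCCCDCCCDCDCCCDC gives term 8.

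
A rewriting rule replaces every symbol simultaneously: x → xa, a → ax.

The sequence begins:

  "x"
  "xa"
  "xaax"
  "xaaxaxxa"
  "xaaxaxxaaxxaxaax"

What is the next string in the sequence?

xaaxaxxaaxxaxaaxaxxaxaaxxaaxaxxa

Replace each of the 16 characters of xaaxaxxaaxxaxaax in place — xa ax ax xa ax xa xa ax ax xa xa ax xa ax ax xa — and concatenate.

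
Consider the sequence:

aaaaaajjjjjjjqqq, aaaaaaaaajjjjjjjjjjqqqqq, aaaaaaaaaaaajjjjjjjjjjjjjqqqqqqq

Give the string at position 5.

The n-th term is 3n a's then 3n+1 j's then 2n-1 q's, where the shown terms are n = 2, 3, 4.
For term 5, n = 6, so the run lengths are 18, 19, 11.

aaaaaaaaaaaaaaaaaajjjjjjjjjjjjjjjjjjjqqqqqqqqqqq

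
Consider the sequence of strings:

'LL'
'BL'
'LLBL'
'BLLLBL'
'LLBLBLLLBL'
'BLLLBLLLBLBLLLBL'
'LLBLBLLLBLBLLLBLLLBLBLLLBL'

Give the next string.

BLLLBLLLBLBLLLBLLLBLBLLLBLBLLLBLLLBLBLLLBL

This is a Fibonacci-style word recurrence s(k) = s(k−2)·s(k−1): e.g. LL·BL = LLBL.
Continuing: BLLLBLLLBLBLLLBL · LLBLBLLLBLBLLLBLLLBLBLLLBL gives term 8.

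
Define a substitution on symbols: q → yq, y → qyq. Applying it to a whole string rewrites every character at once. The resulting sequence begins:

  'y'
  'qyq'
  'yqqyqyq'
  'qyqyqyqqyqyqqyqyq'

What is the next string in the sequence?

Rewriting the 17 symbols of qyqyqyqqyqyqqyqyq one by one yields yq qyq yq qyq yq qyq yq yq qyq yq qyq yq yq qyq yq qyq yq; concatenated:

yqqyqyqqyqyqqyqyqyqqyqyqqyqyqyqqyqyqqyqyq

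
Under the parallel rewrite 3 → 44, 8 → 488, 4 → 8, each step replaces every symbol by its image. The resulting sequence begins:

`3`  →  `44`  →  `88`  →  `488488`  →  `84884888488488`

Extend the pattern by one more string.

4888488488848848848884884888488488

φ(84884888488488) expands symbol-by-symbol to 488 8 488 488 8 488 488 488 8 488 488 8 488 488; joining the 14 pieces gives the next term.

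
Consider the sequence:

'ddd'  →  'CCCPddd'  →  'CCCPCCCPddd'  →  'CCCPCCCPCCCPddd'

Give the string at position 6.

The strings grow by a fixed prefix CCCP each time.
From CCCPCCCPCCCPddd, 2 further steps: CCCPCCCPCCCPddd → CCCPCCCPCCCPCCCPddd → (answer).

CCCPCCCPCCCPCCCPCCCPddd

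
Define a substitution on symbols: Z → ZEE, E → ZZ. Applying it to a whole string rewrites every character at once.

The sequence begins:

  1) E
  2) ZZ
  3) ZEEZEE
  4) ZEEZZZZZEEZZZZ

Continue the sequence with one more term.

Rewriting the 14 symbols of ZEEZZZZZEEZZZZ one by one yields ZEE ZZ ZZ ZEE ZEE ZEE ZEE ZEE ZZ ZZ ZEE ZEE ZEE ZEE; concatenated:

ZEEZZZZZEEZEEZEEZEEZEEZZZZZEEZEEZEEZEE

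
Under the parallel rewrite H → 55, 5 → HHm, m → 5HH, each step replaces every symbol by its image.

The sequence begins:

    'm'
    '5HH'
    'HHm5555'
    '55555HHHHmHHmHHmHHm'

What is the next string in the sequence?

HHmHHmHHmHHmHHm555555555HH55555HH55555HH55555HH

φ(55555HHHHmHHmHHmHHm) expands symbol-by-symbol to HHm HHm HHm HHm HHm 55 55 55 55 5HH 55 55 5HH 55 55 5HH 55 55 5HH; joining the 19 pieces gives the next term.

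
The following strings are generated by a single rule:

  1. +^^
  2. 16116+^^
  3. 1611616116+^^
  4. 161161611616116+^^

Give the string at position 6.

1611616116161161611616116+^^

Each term is the previous one with 16116 prepended.
From 161161611616116+^^, 2 further steps: 161161611616116+^^ → 16116161161611616116+^^ → (answer).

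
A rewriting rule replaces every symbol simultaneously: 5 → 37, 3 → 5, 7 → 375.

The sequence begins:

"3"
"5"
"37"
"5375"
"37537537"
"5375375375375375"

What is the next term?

φ(5375375375375375) expands symbol-by-symbol to 37 5 375 37 5 375 37 5 375 37 5 375 37 5 375 37; joining the 16 pieces gives the next term.

37537537537537537537537537537537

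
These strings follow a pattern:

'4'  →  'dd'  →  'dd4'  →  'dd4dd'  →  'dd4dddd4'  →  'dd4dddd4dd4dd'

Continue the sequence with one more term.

Each term (from the third on) is the previous term followed by the one before it: term 3 = dd·4 = dd4.
Continuing: dd4dddd4dd4dd · dd4dddd4 gives term 7.

dd4dddd4dd4dddd4dddd4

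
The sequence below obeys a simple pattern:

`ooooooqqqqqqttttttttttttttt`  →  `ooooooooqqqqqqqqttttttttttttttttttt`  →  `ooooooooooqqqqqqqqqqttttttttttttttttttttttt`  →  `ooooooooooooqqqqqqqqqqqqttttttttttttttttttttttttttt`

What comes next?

The n-th term is 2n o's then 2n q's then 4n+3 t's, where the shown terms are n = 3, 4, 5, 6.
For the next term, n = 7, so the run lengths are 14, 14, 31.

ooooooooooooooqqqqqqqqqqqqqqttttttttttttttttttttttttttttttt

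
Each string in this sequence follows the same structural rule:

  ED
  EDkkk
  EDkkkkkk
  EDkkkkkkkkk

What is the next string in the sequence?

EDkkkkkkkkkkkk

The strings grow by a fixed suffix kkk each time.
So the next term is EDkkkkkkkkk·kkk.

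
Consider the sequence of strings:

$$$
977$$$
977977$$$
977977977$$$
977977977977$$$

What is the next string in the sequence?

977977977977977$$$

The strings grow by a fixed prefix 977 each time.
One more step from 977977977977$$$ gives the answer.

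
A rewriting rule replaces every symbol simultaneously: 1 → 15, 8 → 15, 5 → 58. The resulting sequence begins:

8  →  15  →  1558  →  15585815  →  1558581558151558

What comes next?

15585815581515585815155815585815

Replace each of the 16 characters of 1558581558151558 in place — 15 58 58 15 58 15 15 58 58 15 15 58 15 58 58 15 — and concatenate.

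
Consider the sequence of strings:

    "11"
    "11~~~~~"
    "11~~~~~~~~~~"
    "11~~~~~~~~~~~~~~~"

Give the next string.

Every step adds ~~~~~ to the end: s(k+1) = s(k)·~~~~~.
So the next term is 11~~~~~~~~~~~~~~~·~~~~~.

11~~~~~~~~~~~~~~~~~~~~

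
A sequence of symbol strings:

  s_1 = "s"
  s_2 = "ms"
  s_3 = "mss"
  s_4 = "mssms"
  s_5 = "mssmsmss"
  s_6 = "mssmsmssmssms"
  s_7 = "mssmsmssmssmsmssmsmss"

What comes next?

mssmsmssmssmsmssmsmssmssmsmssmssms

From term 3 onward, concatenate the last term with the second-to-last: ms·s = mss, mss·ms = mssms, …
Continuing: mssmsmssmssmsmssmsmss · mssmsmssmssms gives term 8.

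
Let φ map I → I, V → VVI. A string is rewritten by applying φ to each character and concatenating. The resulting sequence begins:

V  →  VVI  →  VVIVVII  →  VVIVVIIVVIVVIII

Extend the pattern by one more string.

Rewriting the 15 symbols of VVIVVIIVVIVVIII one by one yields VVI VVI I VVI VVI I I VVI VVI I VVI VVI I I I; concatenated:

VVIVVIIVVIVVIIIVVIVVIIVVIVVIIII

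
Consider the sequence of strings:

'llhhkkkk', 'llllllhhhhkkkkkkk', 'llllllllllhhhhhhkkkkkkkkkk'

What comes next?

Term n consists of 4n-2 l's, followed by 2n h's, followed by 3n+1 k's (n = 1, 2, …).
For the next term, n = 4, so the run lengths are 14, 8, 13.

llllllllllllllhhhhhhhhkkkkkkkkkkkkk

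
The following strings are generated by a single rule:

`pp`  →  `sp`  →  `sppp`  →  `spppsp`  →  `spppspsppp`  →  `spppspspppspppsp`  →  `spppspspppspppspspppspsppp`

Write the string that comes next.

This is a Fibonacci-style word recurrence s(k) = s(k−1)·s(k−2): e.g. sp·pp = sppp.
So term 8 is spppspspppspppspspppspsppp·spppspspppspppsp.

spppspspppspppspspppspspppspppspspppspppsp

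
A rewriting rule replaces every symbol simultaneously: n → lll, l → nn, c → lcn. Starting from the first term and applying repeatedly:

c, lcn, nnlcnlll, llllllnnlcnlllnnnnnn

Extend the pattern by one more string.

Rewriting the 20 symbols of llllllnnlcnlllnnnnnn one by one yields nn nn nn nn nn nn lll lll nn lcn lll nn nn nn lll lll lll lll lll lll; concatenated:

nnnnnnnnnnnnllllllnnlcnlllnnnnnnllllllllllllllllll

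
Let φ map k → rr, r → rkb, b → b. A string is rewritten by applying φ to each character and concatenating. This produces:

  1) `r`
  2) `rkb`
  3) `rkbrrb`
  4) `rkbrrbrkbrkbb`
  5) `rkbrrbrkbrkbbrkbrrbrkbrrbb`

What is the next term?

Replace each of the 26 characters of rkbrrbrkbrkbbrkbrrbrkbrrbb in place — rkb rr b rkb rkb b rkb rr b rkb rr b b rkb rr b rkb rkb b rkb rr b rkb rkb b b — and concatenate.

rkbrrbrkbrkbbrkbrrbrkbrrbbrkbrrbrkbrkbbrkbrrbrkbrkbbb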